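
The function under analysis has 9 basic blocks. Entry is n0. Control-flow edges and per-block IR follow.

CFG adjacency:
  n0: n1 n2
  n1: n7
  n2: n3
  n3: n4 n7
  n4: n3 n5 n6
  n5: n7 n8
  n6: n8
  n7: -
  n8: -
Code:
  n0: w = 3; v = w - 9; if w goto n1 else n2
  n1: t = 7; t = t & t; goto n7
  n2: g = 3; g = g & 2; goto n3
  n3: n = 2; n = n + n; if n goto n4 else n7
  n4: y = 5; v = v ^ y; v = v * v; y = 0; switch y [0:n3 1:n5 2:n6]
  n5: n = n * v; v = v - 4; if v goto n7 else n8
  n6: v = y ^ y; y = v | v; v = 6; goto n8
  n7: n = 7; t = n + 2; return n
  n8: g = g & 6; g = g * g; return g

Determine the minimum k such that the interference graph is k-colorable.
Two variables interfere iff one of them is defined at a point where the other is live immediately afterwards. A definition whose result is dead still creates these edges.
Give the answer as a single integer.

Answer: 4

Analysis:
Block summaries:
  n0 def {v,w} use ∅
  n1 def {t} use ∅
  n2 def {g} use ∅
  n3 def {n} use ∅
  n4 def {v,y} use {v}
  n5 def {n,v} use {n,v}
  n6 def {v,y} use {y}
  n7 def {n,t} use ∅
  n8 def {g} use {g}

Live sets:
  live n0: ∅→{v}
  live n1: ∅→∅
  live n2: {v}→{g,v}
  live n3: {g,v}→{g,n,v}
  live n4: {g,n,v}→{g,n,v,y}
  live n5: {g,n,v}→{g}
  live n6: {g,y}→{g}
  live n7: ∅→∅
  live n8: {g}→∅

Interference:
  g: {n,v,y}
  n: {g,t,v,y}
  t: {n}
  v: {g,n,w,y}
  w: {v}
  y: {g,n,v}

Colouring:
  {g,n,v,y} pairwise interfere (4-clique) ⇒ χ ≥ 4
  4-colouring: r0={n,w}  r1={t,v}  r2={g}  r3={y}
  χ = 4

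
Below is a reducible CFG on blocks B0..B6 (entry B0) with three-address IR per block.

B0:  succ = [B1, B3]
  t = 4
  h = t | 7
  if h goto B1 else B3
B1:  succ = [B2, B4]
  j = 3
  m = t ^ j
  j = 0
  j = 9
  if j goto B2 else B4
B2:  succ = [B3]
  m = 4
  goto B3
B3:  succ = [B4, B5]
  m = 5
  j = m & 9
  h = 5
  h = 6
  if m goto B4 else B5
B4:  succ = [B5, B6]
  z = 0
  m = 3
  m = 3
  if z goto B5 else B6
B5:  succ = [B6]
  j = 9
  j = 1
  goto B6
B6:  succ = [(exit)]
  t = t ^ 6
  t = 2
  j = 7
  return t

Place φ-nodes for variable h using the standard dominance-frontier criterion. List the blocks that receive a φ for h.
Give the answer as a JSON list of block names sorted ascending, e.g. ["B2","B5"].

idom tree: B1←B0 B2←B1 B3←B0 B4←B0 B5←B0 B6←B0
Dom at joins:
  B3: preds {B0,B2}: {B0} ∩ {B0,B1,B2} = {B0}; idom=B0
  B4: preds {B1,B3}: {B0,B1} ∩ {B0,B3} = {B0}; idom=B0
  B5: preds {B3,B4}: {B0,B3} ∩ {B0,B4} = {B0}; idom=B0
  B6: preds {B4,B5}: {B0,B4} ∩ {B0,B5} = {B0}; idom=B0

DF walk-up:
  join B3 pred B0: · stop@B0
  join B3 pred B2: B2→B1 stop@B0
  join B4 pred B1: B1 stop@B0
  join B4 pred B3: B3 stop@B0
  join B5 pred B3: B3 stop@B0
  join B5 pred B4: B4 stop@B0
  join B6 pred B4: B4 stop@B0
  join B6 pred B5: B5 stop@B0
  B0 → ∅
  B1 → {B3,B4}
  B2 → {B3}
  B3 → {B4,B5}
  B4 → {B5,B6}
  B5 → {B6}
  B6 → ∅

φ for h: defs {B0,B3}
  DF⁺ = {B4,B5,B6}

Answer: ["B4", "B5", "B6"]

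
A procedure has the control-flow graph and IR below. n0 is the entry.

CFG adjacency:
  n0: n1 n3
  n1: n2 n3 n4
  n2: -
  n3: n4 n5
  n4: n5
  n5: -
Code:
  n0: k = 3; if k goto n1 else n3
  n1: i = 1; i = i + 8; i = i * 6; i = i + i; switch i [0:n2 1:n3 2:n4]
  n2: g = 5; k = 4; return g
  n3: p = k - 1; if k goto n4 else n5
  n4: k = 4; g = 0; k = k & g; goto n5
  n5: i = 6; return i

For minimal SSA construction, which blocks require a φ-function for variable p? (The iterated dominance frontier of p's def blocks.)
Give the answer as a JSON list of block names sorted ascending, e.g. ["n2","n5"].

Answer: ["n4", "n5"]

Working:
idom tree: n1←n0 n2←n1 n3←n0 n4←n0 n5←n0
Join-block Dom:
  n3: preds {n0,n1}: {n0} ∩ {n0,n1} = {n0}; idom=n0
  n4: preds {n1,n3}: {n0,n1} ∩ {n0,n3} = {n0}; idom=n0
  n5: preds {n3,n4}: {n0,n3} ∩ {n0,n4} = {n0}; idom=n0

DF derivation:
  n3←n0: walk · to n0
  n3←n1: walk n1 to n0
  n4←n1: walk n1 to n0
  n4←n3: walk n3 to n0
  n5←n3: walk n3 to n0
  n5←n4: walk n4 to n0
  DF(n0)=∅
  DF(n1)={n3,n4}
  DF(n2)=∅
  DF(n3)={n4,n5}
  DF(n4)={n5}
  DF(n5)=∅

φ for p: defs {n3}
  DF⁺ = {n4,n5}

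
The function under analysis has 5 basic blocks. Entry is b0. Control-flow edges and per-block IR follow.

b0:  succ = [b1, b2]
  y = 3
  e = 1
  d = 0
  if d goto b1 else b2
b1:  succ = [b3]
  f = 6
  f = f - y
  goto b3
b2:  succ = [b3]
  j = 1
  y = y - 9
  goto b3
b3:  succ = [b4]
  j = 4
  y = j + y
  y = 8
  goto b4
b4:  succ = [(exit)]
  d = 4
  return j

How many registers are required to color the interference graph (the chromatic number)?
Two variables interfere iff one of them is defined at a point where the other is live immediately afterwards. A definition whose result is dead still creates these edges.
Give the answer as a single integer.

Answer: 3

Derivation:
Block summaries:
  b0: {d,e,y} / ∅
  b1: {f} / {y}
  b2: {j,y} / {y}
  b3: {j,y} / {y}
  b4: {d} / {j}

Backward fixpoint:
  b0 li=∅ lo={y}
  b1 li={y} lo={y}
  b2 li={y} lo={y}
  b3 li={y} lo={j}
  b4 li={j} lo=∅

Conflict graph:
  d: {j,y}
  e: {y}
  f: {y}
  j: {d,y}
  y: {d,e,f,j}

Colouring:
  lower bound: {d,j,y} mutually conflict ⇒ χ ≥ 3
  assign d→r1 e→r1 f→r1 j→r2 y→r0 — no edge inside a register ⇒ χ ≤ 3
  χ = 3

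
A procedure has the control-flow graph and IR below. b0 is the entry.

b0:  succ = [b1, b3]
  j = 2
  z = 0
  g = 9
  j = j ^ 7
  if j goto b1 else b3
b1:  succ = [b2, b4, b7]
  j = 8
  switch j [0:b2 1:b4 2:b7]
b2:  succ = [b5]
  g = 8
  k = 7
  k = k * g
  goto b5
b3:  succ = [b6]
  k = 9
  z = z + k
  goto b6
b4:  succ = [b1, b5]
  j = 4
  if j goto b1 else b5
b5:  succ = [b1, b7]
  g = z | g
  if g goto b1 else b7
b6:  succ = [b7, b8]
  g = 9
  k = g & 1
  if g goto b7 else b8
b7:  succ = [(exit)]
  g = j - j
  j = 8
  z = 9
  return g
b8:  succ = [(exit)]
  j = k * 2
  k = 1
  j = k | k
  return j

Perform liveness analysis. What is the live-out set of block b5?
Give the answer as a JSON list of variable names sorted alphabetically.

Answer: ["g", "j", "z"]

Working:
Block summaries:
  b0: def={g,j,z} ue=∅
  b1: def={j} ue=∅
  b2: def={g,k} ue=∅
  b3: def={k,z} ue={z}
  b4: def={j} ue=∅
  b5: def={g} ue={g,z}
  b6: def={g,k} ue=∅
  b7: def={g,j,z} ue={j}
  b8: def={j,k} ue={k}

Backward fixpoint:
  live b0: ∅→{g,j,z}
  live b1: {g,z}→{g,j,z}
  live b2: {j,z}→{g,j,z}
  live b3: {j,z}→{j}
  live b4: {g,z}→{g,j,z}
  live b5: {g,j,z}→{g,j,z}
  live b6: {j}→{j,k}
  live b7: {j}→∅
  live b8: {k}→∅

live-out(b5) = ["g", "j", "z"]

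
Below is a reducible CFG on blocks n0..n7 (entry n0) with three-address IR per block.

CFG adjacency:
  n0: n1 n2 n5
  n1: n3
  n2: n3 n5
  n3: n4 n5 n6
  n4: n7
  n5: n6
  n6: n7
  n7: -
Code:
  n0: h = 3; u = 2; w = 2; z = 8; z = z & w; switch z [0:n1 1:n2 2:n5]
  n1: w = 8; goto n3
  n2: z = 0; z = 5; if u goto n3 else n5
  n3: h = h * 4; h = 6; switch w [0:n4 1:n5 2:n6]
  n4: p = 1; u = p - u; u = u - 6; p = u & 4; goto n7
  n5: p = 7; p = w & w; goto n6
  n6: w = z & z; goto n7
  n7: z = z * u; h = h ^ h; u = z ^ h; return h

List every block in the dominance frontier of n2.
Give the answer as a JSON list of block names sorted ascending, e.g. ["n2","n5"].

Answer: ["n3", "n5"]

Analysis:
idom tree: n1←n0 n2←n0 n3←n0 n4←n3 n5←n0 n6←n0 n7←n0
Join-block Dom:
  n3: preds {n1,n2}: {n0,n1} ∩ {n0,n2} = {n0}; idom=n0
  n5: preds {n0,n2,n3}: {n0} ∩ {n0,n2} ∩ {n0,n3} = {n0}; idom=n0
  n6: preds {n3,n5}: {n0,n3} ∩ {n0,n5} = {n0}; idom=n0
  n7: preds {n4,n6}: {n0,n3,n4} ∩ {n0,n6} = {n0}; idom=n0

DF walk-up:
  join n3 pred n1: n1 stop@n0
  join n3 pred n2: n2 stop@n0
  join n5 pred n0: · stop@n0
  join n5 pred n2: n2 stop@n0
  join n5 pred n3: n3 stop@n0
  join n6 pred n3: n3 stop@n0
  join n6 pred n5: n5 stop@n0
  join n7 pred n4: n4→n3 stop@n0
  join n7 pred n6: n6 stop@n0
  n0: DF=∅
  n1: DF={n3}
  n2: DF={n3,n5}
  n3: DF={n5,n6,n7}
  n4: DF={n7}
  n5: DF={n6}
  n6: DF={n7}
  n7: DF=∅

DF(n2) = ["n3", "n5"]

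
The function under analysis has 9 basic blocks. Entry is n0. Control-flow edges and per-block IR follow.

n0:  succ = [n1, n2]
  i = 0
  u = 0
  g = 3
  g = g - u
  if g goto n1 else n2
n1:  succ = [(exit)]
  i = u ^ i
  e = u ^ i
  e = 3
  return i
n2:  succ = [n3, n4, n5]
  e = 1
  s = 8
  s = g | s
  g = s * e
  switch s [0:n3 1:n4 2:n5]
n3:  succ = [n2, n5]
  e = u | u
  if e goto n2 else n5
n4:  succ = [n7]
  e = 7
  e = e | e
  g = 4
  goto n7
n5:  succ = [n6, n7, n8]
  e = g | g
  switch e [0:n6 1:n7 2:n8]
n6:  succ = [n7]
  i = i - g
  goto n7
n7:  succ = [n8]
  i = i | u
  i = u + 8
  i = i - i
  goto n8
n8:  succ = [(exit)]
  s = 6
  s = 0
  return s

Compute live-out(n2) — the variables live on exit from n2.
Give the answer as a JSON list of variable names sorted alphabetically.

Block summaries:
  n0: def={g,i,u} ue=∅
  n1: def={e,i} ue={i,u}
  n2: def={e,g,s} ue={g}
  n3: def={e} ue={u}
  n4: def={e,g} ue=∅
  n5: def={e} ue={g}
  n6: def={i} ue={g,i}
  n7: def={i} ue={i,u}
  n8: def={s} ue=∅

Live sets:
  live n0: ∅→{g,i,u}
  live n1: {i,u}→∅
  live n2: {g,i,u}→{g,i,u}
  live n3: {g,i,u}→{g,i,u}
  live n4: {i,u}→{i,u}
  live n5: {g,i,u}→{g,i,u}
  live n6: {g,i,u}→{i,u}
  live n7: {i,u}→∅
  live n8: ∅→∅

live-out(n2) = ["g", "i", "u"]

Answer: ["g", "i", "u"]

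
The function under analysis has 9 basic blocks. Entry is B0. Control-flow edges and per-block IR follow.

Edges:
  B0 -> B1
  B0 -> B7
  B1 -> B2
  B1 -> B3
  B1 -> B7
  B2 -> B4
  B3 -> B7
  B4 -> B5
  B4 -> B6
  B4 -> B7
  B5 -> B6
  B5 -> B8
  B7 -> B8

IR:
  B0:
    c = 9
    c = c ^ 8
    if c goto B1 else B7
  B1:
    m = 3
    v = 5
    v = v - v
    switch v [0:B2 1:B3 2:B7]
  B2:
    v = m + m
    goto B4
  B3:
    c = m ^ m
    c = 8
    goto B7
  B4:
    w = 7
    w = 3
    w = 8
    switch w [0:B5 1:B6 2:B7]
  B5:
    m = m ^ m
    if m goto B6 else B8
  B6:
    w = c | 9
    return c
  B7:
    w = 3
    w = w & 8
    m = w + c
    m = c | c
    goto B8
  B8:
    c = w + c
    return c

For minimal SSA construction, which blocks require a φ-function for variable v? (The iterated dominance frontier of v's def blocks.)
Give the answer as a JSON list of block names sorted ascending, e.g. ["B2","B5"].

Answer: ["B7", "B8"]

Analysis:
idom tree: B1←B0 B2←B1 B3←B1 B4←B2 B5←B4 B6←B4 B7←B0 B8←B0
Dom at joins:
  B6: preds {B4,B5}: {B0,B1,B2,B4} ∩ {B0,B1,B2,B4,B5} = {B0,B1,B2,B4}; idom=B4
  B7: preds {B0,B1,B3,B4}: {B0} ∩ {B0,B1} ∩ {B0,B1,B3} ∩ {B0,B1,B2,B4} = {B0}; idom=B0
  B8: preds {B5,B7}: {B0,B1,B2,B4,B5} ∩ {B0,B7} = {B0}; idom=B0

DF walk-up:
  join B6 pred B4: · stop@B4
  join B6 pred B5: B5 stop@B4
  join B7 pred B0: · stop@B0
  join B7 pred B1: B1 stop@B0
  join B7 pred B3: B3→B1 stop@B0
  join B7 pred B4: B4→B2→B1 stop@B0
  join B8 pred B5: B5→B4→B2→B1 stop@B0
  join B8 pred B7: B7 stop@B0
  B0 → ∅
  B1 → {B7,B8}
  B2 → {B7,B8}
  B3 → {B7}
  B4 → {B7,B8}
  B5 → {B6,B8}
  B6 → ∅
  B7 → {B8}
  B8 → ∅

φ for v: defs {B1,B2}
  DF⁺ = {B7,B8}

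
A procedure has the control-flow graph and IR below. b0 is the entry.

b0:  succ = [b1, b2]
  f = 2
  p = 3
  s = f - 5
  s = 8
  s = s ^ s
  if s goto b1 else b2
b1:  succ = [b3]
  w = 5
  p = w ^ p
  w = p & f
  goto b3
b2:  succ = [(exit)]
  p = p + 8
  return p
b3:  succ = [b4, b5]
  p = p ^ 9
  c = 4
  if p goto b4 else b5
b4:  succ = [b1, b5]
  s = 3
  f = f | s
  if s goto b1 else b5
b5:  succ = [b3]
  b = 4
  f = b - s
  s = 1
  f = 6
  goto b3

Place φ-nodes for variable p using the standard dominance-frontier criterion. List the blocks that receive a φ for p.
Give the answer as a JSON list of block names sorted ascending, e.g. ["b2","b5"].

idom tree: b1←b0 b2←b0 b3←b1 b4←b3 b5←b3
Dom at joins:
  b1: preds {b0,b4}: {b0} ∩ {b0,b1,b3,b4} = {b0}; idom=b0
  b3: preds {b1,b5}: {b0,b1} ∩ {b0,b1,b3,b5} = {b0,b1}; idom=b1
  b5: preds {b3,b4}: {b0,b1,b3} ∩ {b0,b1,b3,b4} = {b0,b1,b3}; idom=b3

DF derivation:
  b1←b0: walk · to b0
  b1←b4: walk b4→b3→b1 to b0
  b3←b1: walk · to b1
  b3←b5: walk b5→b3 to b1
  b5←b3: walk · to b3
  b5←b4: walk b4 to b3
  b0 → ∅
  b1 → {b1}
  b2 → ∅
  b3 → {b1,b3}
  b4 → {b1,b5}
  b5 → {b3}

φ for p: defs {b0,b1,b2,b3}
  DF⁺ = {b1,b3}

Answer: ["b1", "b3"]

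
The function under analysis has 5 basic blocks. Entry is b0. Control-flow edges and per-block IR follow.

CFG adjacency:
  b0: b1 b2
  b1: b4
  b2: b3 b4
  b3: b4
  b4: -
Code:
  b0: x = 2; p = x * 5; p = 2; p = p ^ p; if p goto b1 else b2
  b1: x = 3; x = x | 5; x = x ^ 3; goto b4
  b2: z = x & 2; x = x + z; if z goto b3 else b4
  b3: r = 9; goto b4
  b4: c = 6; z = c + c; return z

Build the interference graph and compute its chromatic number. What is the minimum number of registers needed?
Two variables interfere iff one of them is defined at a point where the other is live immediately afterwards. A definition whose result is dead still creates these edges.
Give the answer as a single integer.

Per-block:
  b0: {p,x} / ∅
  b1: {x} / ∅
  b2: {x,z} / {x}
  b3: {r} / ∅
  b4: {c,z} / ∅

Live sets:
  b0: in=∅ out={x}
  b1: in=∅ out=∅
  b2: in={x} out=∅
  b3: in=∅ out=∅
  b4: in=∅ out=∅

Interfere edges:
  c↔∅
  p↔{x}
  r↔∅
  x↔{p,z}
  z↔{x}

Chromatic number:
  {p,x} pairwise interfere (2-clique) ⇒ χ ≥ 2
  assign c→R0 p→R1 r→R0 x→R0 z→R1 — no edge inside a register ⇒ χ ≤ 2
  χ = 2

Answer: 2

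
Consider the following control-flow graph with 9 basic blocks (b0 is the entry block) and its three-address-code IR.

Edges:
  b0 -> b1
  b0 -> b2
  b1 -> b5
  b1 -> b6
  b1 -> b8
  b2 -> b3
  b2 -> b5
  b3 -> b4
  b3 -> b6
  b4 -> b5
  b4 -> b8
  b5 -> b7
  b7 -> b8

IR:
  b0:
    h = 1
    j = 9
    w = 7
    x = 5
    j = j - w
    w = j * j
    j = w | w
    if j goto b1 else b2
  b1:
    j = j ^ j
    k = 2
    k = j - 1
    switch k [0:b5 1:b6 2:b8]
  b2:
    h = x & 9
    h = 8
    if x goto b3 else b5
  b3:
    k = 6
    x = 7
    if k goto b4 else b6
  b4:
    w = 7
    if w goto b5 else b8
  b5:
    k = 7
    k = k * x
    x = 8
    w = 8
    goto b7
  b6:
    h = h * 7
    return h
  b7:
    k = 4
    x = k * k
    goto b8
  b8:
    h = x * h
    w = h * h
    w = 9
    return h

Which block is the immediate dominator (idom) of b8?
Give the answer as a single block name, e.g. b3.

idom tree: b1←b0 b2←b0 b3←b2 b4←b3 b5←b0 b6←b0 b7←b5 b8←b0
Join-block Dom:
  b5: preds {b1,b2,b4}: {b0,b1} ∩ {b0,b2} ∩ {b0,b2,b3,b4} = {b0}; idom=b0
  b6: preds {b1,b3}: {b0,b1} ∩ {b0,b2,b3} = {b0}; idom=b0
  b8: preds {b1,b4,b7}: {b0,b1} ∩ {b0,b2,b3,b4} ∩ {b0,b5,b7} = {b0}; idom=b0

idom(b8) = b0

Answer: b0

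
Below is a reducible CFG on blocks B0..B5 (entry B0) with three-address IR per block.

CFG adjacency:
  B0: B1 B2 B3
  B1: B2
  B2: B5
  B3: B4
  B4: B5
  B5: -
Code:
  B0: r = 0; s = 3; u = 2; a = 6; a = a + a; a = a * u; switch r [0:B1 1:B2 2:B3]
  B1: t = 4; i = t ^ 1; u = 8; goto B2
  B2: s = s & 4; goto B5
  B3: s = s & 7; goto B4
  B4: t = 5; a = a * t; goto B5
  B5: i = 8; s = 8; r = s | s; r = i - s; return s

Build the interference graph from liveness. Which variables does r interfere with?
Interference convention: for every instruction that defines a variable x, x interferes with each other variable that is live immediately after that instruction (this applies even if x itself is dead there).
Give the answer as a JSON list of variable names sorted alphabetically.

Answer: ["a", "i", "s", "u"]

Working:
def/use:
  B0: def={a,r,s,u} ue=∅
  B1: def={i,t,u} ue=∅
  B2: def={s} ue={s}
  B3: def={s} ue={s}
  B4: def={a,t} ue={a}
  B5: def={i,r,s} ue=∅

Backward fixpoint:
  live B0: ∅→{a,s}
  live B1: {s}→{s}
  live B2: {s}→∅
  live B3: {a,s}→{a}
  live B4: {a}→∅
  live B5: ∅→∅

Interfere edges:
  a↔{r,s,t,u}
  i↔{r,s}
  r↔{a,i,s,u}
  s↔{a,i,r,t,u}
  t↔{a,s}
  u↔{a,r,s}

N(r) = ["a", "i", "s", "u"]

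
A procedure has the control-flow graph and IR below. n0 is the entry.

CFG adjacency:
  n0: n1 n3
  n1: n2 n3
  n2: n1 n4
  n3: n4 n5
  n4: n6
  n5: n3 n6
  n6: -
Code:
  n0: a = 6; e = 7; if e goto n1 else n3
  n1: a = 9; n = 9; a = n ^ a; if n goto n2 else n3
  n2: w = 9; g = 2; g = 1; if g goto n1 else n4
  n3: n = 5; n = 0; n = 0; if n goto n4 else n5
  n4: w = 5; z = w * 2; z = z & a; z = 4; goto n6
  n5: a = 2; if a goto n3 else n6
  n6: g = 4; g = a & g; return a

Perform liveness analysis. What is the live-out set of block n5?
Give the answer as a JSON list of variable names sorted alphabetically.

Answer: ["a"]

Working:
def/use:
  n0: {a,e} / ∅
  n1: {a,n} / ∅
  n2: {g,w} / ∅
  n3: {n} / ∅
  n4: {w,z} / {a}
  n5: {a} / ∅
  n6: {g} / {a}

Liveness:
  n0: in=∅ out={a}
  n1: in=∅ out={a}
  n2: in={a} out={a}
  n3: in={a} out={a}
  n4: in={a} out={a}
  n5: in=∅ out={a}
  n6: in={a} out=∅

live-out(n5) = ["a"]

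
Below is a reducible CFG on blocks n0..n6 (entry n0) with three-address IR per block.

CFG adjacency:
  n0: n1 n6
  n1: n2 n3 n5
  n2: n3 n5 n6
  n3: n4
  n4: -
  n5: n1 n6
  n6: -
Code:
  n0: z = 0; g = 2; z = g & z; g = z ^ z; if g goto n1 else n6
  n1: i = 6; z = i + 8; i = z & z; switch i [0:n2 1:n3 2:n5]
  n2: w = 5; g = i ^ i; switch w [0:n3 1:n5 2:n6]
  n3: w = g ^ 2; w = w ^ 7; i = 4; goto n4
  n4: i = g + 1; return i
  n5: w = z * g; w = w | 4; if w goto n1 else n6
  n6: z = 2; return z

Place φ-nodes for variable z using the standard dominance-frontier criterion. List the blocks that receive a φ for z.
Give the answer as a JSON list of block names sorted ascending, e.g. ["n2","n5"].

idom tree: n1←n0 n2←n1 n3←n1 n4←n3 n5←n1 n6←n0
Join-block Dom:
  n1: preds {n0,n5}: {n0} ∩ {n0,n1,n5} = {n0}; idom=n0
  n3: preds {n1,n2}: {n0,n1} ∩ {n0,n1,n2} = {n0,n1}; idom=n1
  n5: preds {n1,n2}: {n0,n1} ∩ {n0,n1,n2} = {n0,n1}; idom=n1
  n6: preds {n0,n2,n5}: {n0} ∩ {n0,n1,n2} ∩ {n0,n1,n5} = {n0}; idom=n0

DF walk-up:
  n1←n0: walk · to n0
  n1←n5: walk n5→n1 to n0
  n3←n1: walk · to n1
  n3←n2: walk n2 to n1
  n5←n1: walk · to n1
  n5←n2: walk n2 to n1
  n6←n0: walk · to n0
  n6←n2: walk n2→n1 to n0
  n6←n5: walk n5→n1 to n0
  n0: DF=∅
  n1: DF={n1,n6}
  n2: DF={n3,n5,n6}
  n3: DF=∅
  n4: DF=∅
  n5: DF={n1,n6}
  n6: DF=∅

φ for z: defs {n0,n1,n6}
  DF⁺ = {n1,n6}

Answer: ["n1", "n6"]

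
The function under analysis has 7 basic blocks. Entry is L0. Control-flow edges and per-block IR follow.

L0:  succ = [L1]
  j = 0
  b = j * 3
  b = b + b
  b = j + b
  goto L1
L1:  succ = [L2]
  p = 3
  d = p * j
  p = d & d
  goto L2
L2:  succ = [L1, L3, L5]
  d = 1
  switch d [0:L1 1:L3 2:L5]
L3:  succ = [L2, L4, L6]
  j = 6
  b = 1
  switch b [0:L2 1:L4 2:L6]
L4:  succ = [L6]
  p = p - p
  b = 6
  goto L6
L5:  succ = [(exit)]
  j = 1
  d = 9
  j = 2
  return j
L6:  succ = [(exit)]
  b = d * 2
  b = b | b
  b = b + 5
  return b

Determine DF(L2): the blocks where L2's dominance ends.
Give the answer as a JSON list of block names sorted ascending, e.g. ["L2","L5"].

idom tree: L1←L0 L2←L1 L3←L2 L4←L3 L5←L2 L6←L3
Dom at joins:
  L1: preds {L0,L2}: {L0} ∩ {L0,L1,L2} = {L0}; idom=L0
  L2: preds {L1,L3}: {L0,L1} ∩ {L0,L1,L2,L3} = {L0,L1}; idom=L1
  L6: preds {L3,L4}: {L0,L1,L2,L3} ∩ {L0,L1,L2,L3,L4} = {L0,L1,L2,L3}; idom=L3

Frontier:
  join L1 pred L0: · stop@L0
  join L1 pred L2: L2→L1 stop@L0
  join L2 pred L1: · stop@L1
  join L2 pred L3: L3→L2 stop@L1
  join L6 pred L3: · stop@L3
  join L6 pred L4: L4 stop@L3
  L0 → ∅
  L1 → {L1}
  L2 → {L1,L2}
  L3 → {L2}
  L4 → {L6}
  L5 → ∅
  L6 → ∅

DF(L2) = ["L1", "L2"]

Answer: ["L1", "L2"]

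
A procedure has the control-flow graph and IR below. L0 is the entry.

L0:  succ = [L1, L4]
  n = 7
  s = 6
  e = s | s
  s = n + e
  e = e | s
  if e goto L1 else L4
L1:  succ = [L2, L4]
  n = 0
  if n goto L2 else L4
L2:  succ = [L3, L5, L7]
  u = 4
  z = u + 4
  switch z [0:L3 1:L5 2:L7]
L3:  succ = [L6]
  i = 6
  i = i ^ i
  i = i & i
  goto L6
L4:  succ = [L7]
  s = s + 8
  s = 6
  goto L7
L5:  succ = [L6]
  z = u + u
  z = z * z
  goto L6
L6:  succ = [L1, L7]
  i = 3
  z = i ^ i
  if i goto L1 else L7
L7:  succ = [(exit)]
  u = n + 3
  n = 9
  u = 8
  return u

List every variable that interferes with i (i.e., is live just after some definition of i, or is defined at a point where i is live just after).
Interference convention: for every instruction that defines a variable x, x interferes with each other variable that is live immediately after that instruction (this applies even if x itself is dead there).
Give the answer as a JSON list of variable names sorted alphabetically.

def/use:
  L0: {e,n,s} / ∅
  L1: {n} / ∅
  L2: {u,z} / ∅
  L3: {i} / ∅
  L4: {s} / {s}
  L5: {z} / {u}
  L6: {i,z} / ∅
  L7: {n,u} / {n}

Liveness:
  L0: in=∅ out={n,s}
  L1: in={s} out={n,s}
  L2: in={n,s} out={n,s,u}
  L3: in={n,s} out={n,s}
  L4: in={n,s} out={n}
  L5: in={n,s,u} out={n,s}
  L6: in={n,s} out={n,s}
  L7: in={n} out=∅

Conflict graph:
  e↔{n,s}
  i↔{n,s,z}
  n↔{e,i,s,u,z}
  s↔{e,i,n,u,z}
  u↔{n,s,z}
  z↔{i,n,s,u}

N(i) = ["n", "s", "z"]

Answer: ["n", "s", "z"]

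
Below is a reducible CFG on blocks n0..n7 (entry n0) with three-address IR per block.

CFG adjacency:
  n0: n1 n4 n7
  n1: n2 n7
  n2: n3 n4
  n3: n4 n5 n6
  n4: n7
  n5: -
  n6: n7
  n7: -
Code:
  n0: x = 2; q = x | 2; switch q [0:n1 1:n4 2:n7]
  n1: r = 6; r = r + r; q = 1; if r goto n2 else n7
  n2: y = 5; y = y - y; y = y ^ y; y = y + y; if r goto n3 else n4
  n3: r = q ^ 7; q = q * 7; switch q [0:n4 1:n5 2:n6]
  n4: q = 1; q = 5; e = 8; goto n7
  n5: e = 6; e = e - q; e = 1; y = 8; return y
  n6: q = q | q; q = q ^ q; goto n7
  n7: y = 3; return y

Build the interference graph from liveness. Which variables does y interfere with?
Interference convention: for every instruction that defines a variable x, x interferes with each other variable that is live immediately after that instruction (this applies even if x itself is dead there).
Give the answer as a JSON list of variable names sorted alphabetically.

def/use:
  n0: def={q,x} ue=∅
  n1: def={q,r} ue=∅
  n2: def={y} ue={r}
  n3: def={q,r} ue={q}
  n4: def={e,q} ue=∅
  n5: def={e,y} ue={q}
  n6: def={q} ue={q}
  n7: def={y} ue=∅

Live sets:
  live n0: ∅→∅
  live n1: ∅→{q,r}
  live n2: {q,r}→{q}
  live n3: {q}→{q}
  live n4: ∅→∅
  live n5: {q}→∅
  live n6: {q}→∅
  live n7: ∅→∅

Conflict graph:
  e — {q}
  q — {e,r,y}
  r — {q,y}
  x — ∅
  y — {q,r}

N(y) = ["q", "r"]

Answer: ["q", "r"]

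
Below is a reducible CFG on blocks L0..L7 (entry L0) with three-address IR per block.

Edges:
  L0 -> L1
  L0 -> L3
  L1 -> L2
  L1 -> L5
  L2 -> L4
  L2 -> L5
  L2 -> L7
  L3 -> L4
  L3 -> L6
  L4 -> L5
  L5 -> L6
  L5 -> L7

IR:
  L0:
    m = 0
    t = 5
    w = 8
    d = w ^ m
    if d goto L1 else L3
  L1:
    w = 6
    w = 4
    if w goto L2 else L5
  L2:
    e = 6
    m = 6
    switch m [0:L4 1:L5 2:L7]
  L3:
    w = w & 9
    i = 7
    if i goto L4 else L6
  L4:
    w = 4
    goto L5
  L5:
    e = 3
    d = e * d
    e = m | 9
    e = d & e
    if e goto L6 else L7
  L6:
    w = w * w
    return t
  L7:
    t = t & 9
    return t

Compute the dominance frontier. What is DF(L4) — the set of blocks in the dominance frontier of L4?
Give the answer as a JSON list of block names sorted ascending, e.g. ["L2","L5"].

Answer: ["L5"]

Derivation:
idom tree: L1←L0 L2←L1 L3←L0 L4←L0 L5←L0 L6←L0 L7←L0
Dom∩ at merges:
  L4: preds {L2,L3}: {L0,L1,L2} ∩ {L0,L3} = {L0}; idom=L0
  L5: preds {L1,L2,L4}: {L0,L1} ∩ {L0,L1,L2} ∩ {L0,L4} = {L0}; idom=L0
  L6: preds {L3,L5}: {L0,L3} ∩ {L0,L5} = {L0}; idom=L0
  L7: preds {L2,L5}: {L0,L1,L2} ∩ {L0,L5} = {L0}; idom=L0

DF derivation:
  join L4 pred L2: L2→L1 stop@L0
  join L4 pred L3: L3 stop@L0
  join L5 pred L1: L1 stop@L0
  join L5 pred L2: L2→L1 stop@L0
  join L5 pred L4: L4 stop@L0
  join L6 pred L3: L3 stop@L0
  join L6 pred L5: L5 stop@L0
  join L7 pred L2: L2→L1 stop@L0
  join L7 pred L5: L5 stop@L0
  L0 → ∅
  L1 → {L4,L5,L7}
  L2 → {L4,L5,L7}
  L3 → {L4,L6}
  L4 → {L5}
  L5 → {L6,L7}
  L6 → ∅
  L7 → ∅

DF(L4) = ["L5"]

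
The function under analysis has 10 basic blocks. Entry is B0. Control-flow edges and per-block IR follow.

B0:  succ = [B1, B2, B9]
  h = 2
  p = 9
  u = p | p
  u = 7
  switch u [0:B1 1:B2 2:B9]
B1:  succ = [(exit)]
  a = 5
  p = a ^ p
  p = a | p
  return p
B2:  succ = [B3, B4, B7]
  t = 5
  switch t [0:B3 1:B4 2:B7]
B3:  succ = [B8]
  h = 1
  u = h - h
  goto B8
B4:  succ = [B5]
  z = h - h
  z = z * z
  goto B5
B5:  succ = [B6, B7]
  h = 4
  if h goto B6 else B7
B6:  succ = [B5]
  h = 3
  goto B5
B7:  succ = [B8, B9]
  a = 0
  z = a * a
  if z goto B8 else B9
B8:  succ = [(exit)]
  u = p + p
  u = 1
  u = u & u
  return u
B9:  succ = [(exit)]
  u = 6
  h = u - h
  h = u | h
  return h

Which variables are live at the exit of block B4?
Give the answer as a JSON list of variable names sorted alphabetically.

Answer: ["p"]

Working:
Per-block:
  B0 def {h,p,u} use ∅
  B1 def {a,p} use {p}
  B2 def {t} use ∅
  B3 def {h,u} use ∅
  B4 def {z} use {h}
  B5 def {h} use ∅
  B6 def {h} use ∅
  B7 def {a,z} use ∅
  B8 def {u} use {p}
  B9 def {h,u} use {h}

Liveness:
  live B0: ∅→{h,p}
  live B1: {p}→∅
  live B2: {h,p}→{h,p}
  live B3: {p}→{p}
  live B4: {h,p}→{p}
  live B5: {p}→{h,p}
  live B6: {p}→{p}
  live B7: {h,p}→{h,p}
  live B8: {p}→∅
  live B9: {h}→∅

live-out(B4) = ["p"]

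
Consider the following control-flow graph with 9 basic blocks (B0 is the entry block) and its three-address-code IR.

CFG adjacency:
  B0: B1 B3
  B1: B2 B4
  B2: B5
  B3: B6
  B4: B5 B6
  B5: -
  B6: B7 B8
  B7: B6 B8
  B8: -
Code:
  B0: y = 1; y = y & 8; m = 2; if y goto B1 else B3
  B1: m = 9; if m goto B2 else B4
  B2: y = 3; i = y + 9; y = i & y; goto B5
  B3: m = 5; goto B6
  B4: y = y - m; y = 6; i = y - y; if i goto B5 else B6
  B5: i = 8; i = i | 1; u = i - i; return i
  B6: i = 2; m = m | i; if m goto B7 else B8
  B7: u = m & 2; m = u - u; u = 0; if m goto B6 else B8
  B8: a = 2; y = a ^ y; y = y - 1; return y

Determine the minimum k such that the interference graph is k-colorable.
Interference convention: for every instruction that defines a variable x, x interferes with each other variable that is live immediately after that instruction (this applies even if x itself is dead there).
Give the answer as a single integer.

def/use:
  B0: {m,y} / ∅
  B1: {m} / ∅
  B2: {i,y} / ∅
  B3: {m} / ∅
  B4: {i,y} / {m,y}
  B5: {i,u} / ∅
  B6: {i,m} / {m}
  B7: {m,u} / {m}
  B8: {a,y} / {y}

Backward fixpoint:
  live B0: ∅→{y}
  live B1: {y}→{m,y}
  live B2: ∅→∅
  live B3: {y}→{m,y}
  live B4: {m,y}→{m,y}
  live B5: ∅→∅
  live B6: {m,y}→{m,y}
  live B7: {m,y}→{m,y}
  live B8: {y}→∅

Interference:
  a — {y}
  i — {m,u,y}
  m — {i,u,y}
  u — {i,m,y}
  y — {a,i,m,u}

Chromatic number:
  {i,m,u,y} pairwise interfere (4-clique) ⇒ χ ≥ 4
  assign a→c1 i→c1 m→c2 u→c3 y→c0 — no edge inside a register ⇒ χ ≤ 4
  χ = 4

Answer: 4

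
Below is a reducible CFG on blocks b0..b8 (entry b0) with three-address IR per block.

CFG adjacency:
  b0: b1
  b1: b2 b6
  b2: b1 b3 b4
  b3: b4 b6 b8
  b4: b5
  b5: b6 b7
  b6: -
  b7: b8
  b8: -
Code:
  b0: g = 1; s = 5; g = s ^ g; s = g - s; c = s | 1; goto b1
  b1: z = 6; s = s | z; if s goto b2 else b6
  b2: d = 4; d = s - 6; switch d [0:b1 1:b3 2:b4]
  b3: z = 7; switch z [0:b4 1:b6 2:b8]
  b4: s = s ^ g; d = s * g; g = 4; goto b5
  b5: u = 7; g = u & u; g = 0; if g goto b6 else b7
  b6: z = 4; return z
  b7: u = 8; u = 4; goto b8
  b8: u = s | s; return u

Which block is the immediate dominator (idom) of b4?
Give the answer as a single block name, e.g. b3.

Answer: b2

Analysis:
idom tree: b1←b0 b2←b1 b3←b2 b4←b2 b5←b4 b6←b1 b7←b5 b8←b2
Dom at joins:
  b1: preds {b0,b2}: {b0} ∩ {b0,b1,b2} = {b0}; idom=b0
  b4: preds {b2,b3}: {b0,b1,b2} ∩ {b0,b1,b2,b3} = {b0,b1,b2}; idom=b2
  b6: preds {b1,b3,b5}: {b0,b1} ∩ {b0,b1,b2,b3} ∩ {b0,b1,b2,b4,b5} = {b0,b1}; idom=b1
  b8: preds {b3,b7}: {b0,b1,b2,b3} ∩ {b0,b1,b2,b4,b5,b7} = {b0,b1,b2}; idom=b2

idom(b4) = b2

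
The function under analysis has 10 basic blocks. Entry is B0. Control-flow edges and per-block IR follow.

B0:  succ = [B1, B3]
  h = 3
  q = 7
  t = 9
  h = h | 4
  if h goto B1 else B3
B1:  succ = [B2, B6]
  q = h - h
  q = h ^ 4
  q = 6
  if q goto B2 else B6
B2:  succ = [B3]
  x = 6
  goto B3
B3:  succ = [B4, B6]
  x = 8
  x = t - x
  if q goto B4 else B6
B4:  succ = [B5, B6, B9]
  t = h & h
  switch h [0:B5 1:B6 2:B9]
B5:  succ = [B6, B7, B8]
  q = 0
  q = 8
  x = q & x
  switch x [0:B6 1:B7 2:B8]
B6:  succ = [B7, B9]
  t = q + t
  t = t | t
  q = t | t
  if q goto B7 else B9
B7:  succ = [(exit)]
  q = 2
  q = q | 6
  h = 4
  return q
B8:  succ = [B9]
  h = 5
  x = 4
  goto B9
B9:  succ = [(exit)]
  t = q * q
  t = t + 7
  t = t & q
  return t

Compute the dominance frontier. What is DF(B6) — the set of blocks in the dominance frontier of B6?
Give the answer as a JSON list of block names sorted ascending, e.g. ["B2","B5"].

idom tree: B1←B0 B2←B1 B3←B0 B4←B3 B5←B4 B6←B0 B7←B0 B8←B5 B9←B0
Dom at joins:
  B3: preds {B0,B2}: {B0} ∩ {B0,B1,B2} = {B0}; idom=B0
  B6: preds {B1,B3,B4,B5}: {B0,B1} ∩ {B0,B3} ∩ {B0,B3,B4} ∩ {B0,B3,B4,B5} = {B0}; idom=B0
  B7: preds {B5,B6}: {B0,B3,B4,B5} ∩ {B0,B6} = {B0}; idom=B0
  B9: preds {B4,B6,B8}: {B0,B3,B4} ∩ {B0,B6} ∩ {B0,B3,B4,B5,B8} = {B0}; idom=B0

DF walk-up:
  join B3 pred B0: · stop@B0
  join B3 pred B2: B2→B1 stop@B0
  join B6 pred B1: B1 stop@B0
  join B6 pred B3: B3 stop@B0
  join B6 pred B4: B4→B3 stop@B0
  join B6 pred B5: B5→B4→B3 stop@B0
  join B7 pred B5: B5→B4→B3 stop@B0
  join B7 pred B6: B6 stop@B0
  join B9 pred B4: B4→B3 stop@B0
  join B9 pred B6: B6 stop@B0
  join B9 pred B8: B8→B5→B4→B3 stop@B0
  DF(B0)=∅
  DF(B1)={B3,B6}
  DF(B2)={B3}
  DF(B3)={B6,B7,B9}
  DF(B4)={B6,B7,B9}
  DF(B5)={B6,B7,B9}
  DF(B6)={B7,B9}
  DF(B7)=∅
  DF(B8)={B9}
  DF(B9)=∅

DF(B6) = ["B7", "B9"]

Answer: ["B7", "B9"]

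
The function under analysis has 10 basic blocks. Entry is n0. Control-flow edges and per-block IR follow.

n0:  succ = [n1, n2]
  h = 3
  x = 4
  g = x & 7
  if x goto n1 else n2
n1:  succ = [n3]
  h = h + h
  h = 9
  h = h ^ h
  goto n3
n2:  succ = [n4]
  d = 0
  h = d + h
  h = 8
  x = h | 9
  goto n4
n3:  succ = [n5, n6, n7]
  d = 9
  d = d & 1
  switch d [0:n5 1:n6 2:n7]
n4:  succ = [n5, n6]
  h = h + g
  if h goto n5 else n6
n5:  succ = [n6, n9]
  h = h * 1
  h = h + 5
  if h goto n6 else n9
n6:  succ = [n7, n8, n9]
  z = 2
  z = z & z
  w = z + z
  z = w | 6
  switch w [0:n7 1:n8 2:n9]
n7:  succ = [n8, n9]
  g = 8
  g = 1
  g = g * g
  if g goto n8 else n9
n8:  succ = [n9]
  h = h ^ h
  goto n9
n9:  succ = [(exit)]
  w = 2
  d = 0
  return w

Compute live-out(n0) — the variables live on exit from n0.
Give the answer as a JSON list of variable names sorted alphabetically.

Per-block:
  n0: def={g,h,x} ue=∅
  n1: def={h} ue={h}
  n2: def={d,h,x} ue={h}
  n3: def={d} ue=∅
  n4: def={h} ue={g,h}
  n5: def={h} ue={h}
  n6: def={w,z} ue=∅
  n7: def={g} ue=∅
  n8: def={h} ue={h}
  n9: def={d,w} ue=∅

Liveness:
  n0 li=∅ lo={g,h}
  n1 li={h} lo={h}
  n2 li={g,h} lo={g,h}
  n3 li={h} lo={h}
  n4 li={g,h} lo={h}
  n5 li={h} lo={h}
  n6 li={h} lo={h}
  n7 li={h} lo={h}
  n8 li={h} lo=∅
  n9 li=∅ lo=∅

live-out(n0) = ["g", "h"]

Answer: ["g", "h"]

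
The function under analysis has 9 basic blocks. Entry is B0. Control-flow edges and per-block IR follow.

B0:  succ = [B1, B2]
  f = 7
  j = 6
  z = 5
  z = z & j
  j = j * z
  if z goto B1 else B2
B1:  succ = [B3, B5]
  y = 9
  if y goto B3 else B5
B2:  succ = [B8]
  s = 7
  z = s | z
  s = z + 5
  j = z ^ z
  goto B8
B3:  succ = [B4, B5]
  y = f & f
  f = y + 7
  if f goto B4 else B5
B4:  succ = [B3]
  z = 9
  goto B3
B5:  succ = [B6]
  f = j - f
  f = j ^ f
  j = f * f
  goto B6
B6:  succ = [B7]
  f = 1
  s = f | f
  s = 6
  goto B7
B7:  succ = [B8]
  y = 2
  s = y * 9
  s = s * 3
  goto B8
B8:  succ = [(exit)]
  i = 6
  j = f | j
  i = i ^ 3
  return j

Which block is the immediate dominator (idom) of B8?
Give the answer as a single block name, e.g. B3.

idom tree: B1←B0 B2←B0 B3←B1 B4←B3 B5←B1 B6←B5 B7←B6 B8←B0
Dom at joins:
  B3: preds {B1,B4}: {B0,B1} ∩ {B0,B1,B3,B4} = {B0,B1}; idom=B1
  B5: preds {B1,B3}: {B0,B1} ∩ {B0,B1,B3} = {B0,B1}; idom=B1
  B8: preds {B2,B7}: {B0,B2} ∩ {B0,B1,B5,B6,B7} = {B0}; idom=B0

idom(B8) = B0

Answer: B0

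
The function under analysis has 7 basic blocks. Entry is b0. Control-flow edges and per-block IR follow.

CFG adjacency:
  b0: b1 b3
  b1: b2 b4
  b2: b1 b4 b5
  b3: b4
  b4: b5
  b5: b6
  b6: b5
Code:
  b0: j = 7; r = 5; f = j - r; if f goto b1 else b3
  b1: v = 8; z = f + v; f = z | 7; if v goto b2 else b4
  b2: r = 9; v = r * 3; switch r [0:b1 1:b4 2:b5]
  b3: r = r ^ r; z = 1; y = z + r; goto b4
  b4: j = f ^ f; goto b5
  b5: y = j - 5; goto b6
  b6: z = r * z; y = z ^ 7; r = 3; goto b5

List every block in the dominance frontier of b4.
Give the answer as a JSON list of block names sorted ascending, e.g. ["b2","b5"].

idom tree: b1←b0 b2←b1 b3←b0 b4←b0 b5←b0 b6←b5
Dom∩ at merges:
  b1: preds {b0,b2}: {b0} ∩ {b0,b1,b2} = {b0}; idom=b0
  b4: preds {b1,b2,b3}: {b0,b1} ∩ {b0,b1,b2} ∩ {b0,b3} = {b0}; idom=b0
  b5: preds {b2,b4,b6}: {b0,b1,b2} ∩ {b0,b4} ∩ {b0,b5,b6} = {b0}; idom=b0

DF derivation:
  join b1 pred b0: · stop@b0
  join b1 pred b2: b2→b1 stop@b0
  join b4 pred b1: b1 stop@b0
  join b4 pred b2: b2→b1 stop@b0
  join b4 pred b3: b3 stop@b0
  join b5 pred b2: b2→b1 stop@b0
  join b5 pred b4: b4 stop@b0
  join b5 pred b6: b6→b5 stop@b0
  DF(b0)=∅
  DF(b1)={b1,b4,b5}
  DF(b2)={b1,b4,b5}
  DF(b3)={b4}
  DF(b4)={b5}
  DF(b5)={b5}
  DF(b6)={b5}

DF(b4) = ["b5"]

Answer: ["b5"]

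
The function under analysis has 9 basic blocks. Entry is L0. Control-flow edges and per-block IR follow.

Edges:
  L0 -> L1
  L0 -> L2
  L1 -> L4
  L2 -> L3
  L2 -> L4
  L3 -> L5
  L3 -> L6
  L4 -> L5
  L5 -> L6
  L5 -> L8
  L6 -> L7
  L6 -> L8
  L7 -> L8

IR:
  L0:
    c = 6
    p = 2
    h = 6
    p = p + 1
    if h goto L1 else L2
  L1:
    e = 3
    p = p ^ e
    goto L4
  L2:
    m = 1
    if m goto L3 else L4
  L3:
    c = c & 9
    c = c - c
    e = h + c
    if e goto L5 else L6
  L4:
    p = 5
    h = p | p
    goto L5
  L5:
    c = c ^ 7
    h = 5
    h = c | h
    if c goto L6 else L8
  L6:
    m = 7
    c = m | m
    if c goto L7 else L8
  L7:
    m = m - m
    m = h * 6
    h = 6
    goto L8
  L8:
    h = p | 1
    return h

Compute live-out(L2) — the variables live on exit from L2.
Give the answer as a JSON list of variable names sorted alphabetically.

Answer: ["c", "h", "p"]

Working:
def/use:
  L0: def={c,h,p} ue=∅
  L1: def={e,p} ue={p}
  L2: def={m} ue=∅
  L3: def={c,e} ue={c,h}
  L4: def={h,p} ue=∅
  L5: def={c,h} ue={c}
  L6: def={c,m} ue=∅
  L7: def={h,m} ue={h,m}
  L8: def={h} ue={p}

Liveness:
  live L0: ∅→{c,h,p}
  live L1: {c,p}→{c}
  live L2: {c,h,p}→{c,h,p}
  live L3: {c,h,p}→{c,h,p}
  live L4: {c}→{c,p}
  live L5: {c,p}→{h,p}
  live L6: {h,p}→{h,m,p}
  live L7: {h,m,p}→{p}
  live L8: {p}→∅

live-out(L2) = ["c", "h", "p"]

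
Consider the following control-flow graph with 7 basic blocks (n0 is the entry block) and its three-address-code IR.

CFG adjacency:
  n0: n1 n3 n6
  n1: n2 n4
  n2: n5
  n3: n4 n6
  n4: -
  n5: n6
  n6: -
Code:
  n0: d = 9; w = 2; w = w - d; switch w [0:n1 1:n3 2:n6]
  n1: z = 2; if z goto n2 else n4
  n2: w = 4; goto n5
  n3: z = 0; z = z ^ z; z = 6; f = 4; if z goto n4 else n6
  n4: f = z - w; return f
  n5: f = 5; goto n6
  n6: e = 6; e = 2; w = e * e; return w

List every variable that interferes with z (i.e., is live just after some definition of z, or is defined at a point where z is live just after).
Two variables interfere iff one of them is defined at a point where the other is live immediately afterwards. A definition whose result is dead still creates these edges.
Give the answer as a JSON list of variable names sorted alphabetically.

Answer: ["f", "w"]

Working:
def/use:
  n0 def {d,w} use ∅
  n1 def {z} use ∅
  n2 def {w} use ∅
  n3 def {f,z} use ∅
  n4 def {f} use {w,z}
  n5 def {f} use ∅
  n6 def {e,w} use ∅

Backward fixpoint:
  live n0: ∅→{w}
  live n1: {w}→{w,z}
  live n2: ∅→∅
  live n3: {w}→{w,z}
  live n4: {w,z}→∅
  live n5: ∅→∅
  live n6: ∅→∅

Interfere edges:
  d↔{w}
  e↔∅
  f↔{w,z}
  w↔{d,f,z}
  z↔{f,w}

N(z) = ["f", "w"]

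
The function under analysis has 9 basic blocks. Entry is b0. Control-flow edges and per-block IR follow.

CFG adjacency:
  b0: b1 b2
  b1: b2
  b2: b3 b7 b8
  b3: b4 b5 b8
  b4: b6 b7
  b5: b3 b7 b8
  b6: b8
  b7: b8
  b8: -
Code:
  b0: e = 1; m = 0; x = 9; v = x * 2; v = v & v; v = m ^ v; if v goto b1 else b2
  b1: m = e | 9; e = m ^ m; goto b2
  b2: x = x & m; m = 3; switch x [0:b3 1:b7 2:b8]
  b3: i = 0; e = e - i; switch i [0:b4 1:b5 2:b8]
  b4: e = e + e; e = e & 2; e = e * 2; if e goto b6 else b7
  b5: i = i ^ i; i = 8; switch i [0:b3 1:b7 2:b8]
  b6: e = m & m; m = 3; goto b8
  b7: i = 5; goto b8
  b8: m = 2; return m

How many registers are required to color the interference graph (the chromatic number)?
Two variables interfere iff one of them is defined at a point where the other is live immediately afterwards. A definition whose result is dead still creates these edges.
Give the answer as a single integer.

Per-block:
  b0 def {e,m,v,x} use ∅
  b1 def {e,m} use {e}
  b2 def {m,x} use {m,x}
  b3 def {e,i} use {e}
  b4 def {e} use {e}
  b5 def {i} use {i}
  b6 def {e,m} use {m}
  b7 def {i} use ∅
  b8 def {m} use ∅

Liveness:
  b0 li=∅ lo={e,m,x}
  b1 li={e,x} lo={e,m,x}
  b2 li={e,m,x} lo={e,m}
  b3 li={e,m} lo={e,i,m}
  b4 li={e,m} lo={m}
  b5 li={e,i,m} lo={e,m}
  b6 li={m} lo=∅
  b7 li=∅ lo=∅
  b8 li=∅ lo=∅

Interference:
  e↔{i,m,v,x}
  i↔{e,m}
  m↔{e,i,v,x}
  v↔{e,m,x}
  x↔{e,m,v}

Registers:
  lower bound: {e,m,v,x} mutually conflict ⇒ χ ≥ 4
  4-colouring: r0={e}  r1={m}  r2={i,v}  r3={x}
  χ = 4

Answer: 4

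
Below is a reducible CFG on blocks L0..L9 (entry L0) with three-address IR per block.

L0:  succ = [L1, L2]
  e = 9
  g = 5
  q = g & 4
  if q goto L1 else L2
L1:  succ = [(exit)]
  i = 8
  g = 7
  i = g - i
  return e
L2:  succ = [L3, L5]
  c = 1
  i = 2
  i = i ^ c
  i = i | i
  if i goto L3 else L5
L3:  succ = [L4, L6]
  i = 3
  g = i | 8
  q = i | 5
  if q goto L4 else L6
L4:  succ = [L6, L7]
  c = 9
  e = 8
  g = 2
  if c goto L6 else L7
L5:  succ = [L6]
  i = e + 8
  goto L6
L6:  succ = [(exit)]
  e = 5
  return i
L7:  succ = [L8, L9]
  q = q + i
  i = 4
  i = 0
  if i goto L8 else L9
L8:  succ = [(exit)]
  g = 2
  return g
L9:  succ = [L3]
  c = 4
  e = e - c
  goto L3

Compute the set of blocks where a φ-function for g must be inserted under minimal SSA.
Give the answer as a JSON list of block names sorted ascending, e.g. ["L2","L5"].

idom tree: L1←L0 L2←L0 L3←L2 L4←L3 L5←L2 L6←L2 L7←L4 L8←L7 L9←L7
Dom at joins:
  L3: preds {L2,L9}: {L0,L2} ∩ {L0,L2,L3,L4,L7,L9} = {L0,L2}; idom=L2
  L6: preds {L3,L4,L5}: {L0,L2,L3} ∩ {L0,L2,L3,L4} ∩ {L0,L2,L5} = {L0,L2}; idom=L2

Frontier:
  join L3 pred L2: · stop@L2
  join L3 pred L9: L9→L7→L4→L3 stop@L2
  join L6 pred L3: L3 stop@L2
  join L6 pred L4: L4→L3 stop@L2
  join L6 pred L5: L5 stop@L2
  L0 → ∅
  L1 → ∅
  L2 → ∅
  L3 → {L3,L6}
  L4 → {L3,L6}
  L5 → {L6}
  L6 → ∅
  L7 → {L3}
  L8 → ∅
  L9 → {L3}

φ for g: defs {L0,L1,L3,L4,L8}
  DF⁺ = {L3,L6}

Answer: ["L3", "L6"]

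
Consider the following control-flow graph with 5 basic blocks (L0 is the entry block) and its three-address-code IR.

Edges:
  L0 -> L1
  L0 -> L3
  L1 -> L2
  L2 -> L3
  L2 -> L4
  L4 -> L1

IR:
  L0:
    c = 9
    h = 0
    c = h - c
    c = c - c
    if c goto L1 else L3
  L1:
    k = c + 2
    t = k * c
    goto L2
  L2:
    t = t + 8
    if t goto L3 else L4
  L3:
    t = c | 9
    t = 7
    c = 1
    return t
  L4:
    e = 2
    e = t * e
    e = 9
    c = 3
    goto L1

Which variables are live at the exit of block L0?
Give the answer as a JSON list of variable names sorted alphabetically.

Answer: ["c"]

Derivation:
Per-block:
  L0: {c,h} / ∅
  L1: {k,t} / {c}
  L2: {t} / {t}
  L3: {c,t} / {c}
  L4: {c,e} / {t}

Liveness:
  live L0: ∅→{c}
  live L1: {c}→{c,t}
  live L2: {c,t}→{c,t}
  live L3: {c}→∅
  live L4: {t}→{c}

live-out(L0) = ["c"]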